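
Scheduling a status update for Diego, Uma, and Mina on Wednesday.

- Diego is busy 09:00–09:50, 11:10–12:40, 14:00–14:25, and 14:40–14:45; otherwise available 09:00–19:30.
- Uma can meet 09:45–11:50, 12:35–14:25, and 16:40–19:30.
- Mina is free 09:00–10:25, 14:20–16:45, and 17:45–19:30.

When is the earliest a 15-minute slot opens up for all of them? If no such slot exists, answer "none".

09:50

Diego free within 09:00–19:30: 09:50–11:10, 12:40–14:00, 14:25–14:40, 14:45–19:30.
Diego ∩ Uma: 09:50–11:10, 12:40–14:00, 16:40–19:30.
Diego ∩ Uma ∩ Mina: 09:50–10:25, 16:40–16:45, 17:45–19:30.
Windows ≥ 15 min: 09:50–10:25, 17:45–19:30.
Earliest such window starts at 09:50.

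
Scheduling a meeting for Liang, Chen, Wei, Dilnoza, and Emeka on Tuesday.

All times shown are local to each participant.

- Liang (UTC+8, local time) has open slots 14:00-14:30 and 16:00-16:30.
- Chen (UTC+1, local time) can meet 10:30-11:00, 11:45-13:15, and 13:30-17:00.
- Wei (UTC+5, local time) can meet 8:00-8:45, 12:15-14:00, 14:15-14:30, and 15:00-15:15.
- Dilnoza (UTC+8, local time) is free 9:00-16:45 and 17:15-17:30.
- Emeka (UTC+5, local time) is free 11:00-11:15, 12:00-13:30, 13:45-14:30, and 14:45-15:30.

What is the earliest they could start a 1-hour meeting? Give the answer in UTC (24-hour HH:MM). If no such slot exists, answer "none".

Liang → UTC: 06:00–06:30, 08:00–08:30.
Chen → UTC: 09:30–10:00, 10:45–12:15, 12:30–16:00.
Wei → UTC: 03:00–03:45, 07:15–09:00, 09:15–09:30, 10:00–10:15.
Dilnoza → UTC: 01:00–08:45, 09:15–09:30.
Emeka → UTC: 06:00–06:15, 07:00–08:30, 08:45–09:30, 09:45–10:30.
Liang ∩ Chen: (none).
Liang ∩ Chen ∩ Wei: (none).
Liang ∩ Chen ∩ Wei ∩ Dilnoza: (none).
Liang ∩ Chen ∩ Wei ∩ Dilnoza ∩ Emeka: (none).
Windows ≥ 60 min: (none).

none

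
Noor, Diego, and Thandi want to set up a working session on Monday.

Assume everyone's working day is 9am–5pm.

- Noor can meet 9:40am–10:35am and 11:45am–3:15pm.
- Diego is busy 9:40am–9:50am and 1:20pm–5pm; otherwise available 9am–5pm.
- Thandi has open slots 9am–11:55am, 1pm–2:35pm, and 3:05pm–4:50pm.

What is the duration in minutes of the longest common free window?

45 minutes

Diego free within 09:00–17:00: 09:00–09:40, 09:50–13:20.
Noor ∩ Diego: 09:50–10:35, 11:45–13:20.
Noor ∩ Diego ∩ Thandi: 09:50–10:35, 11:45–11:55, 13:00–13:20.
Common window lengths: 45, 10, 20 min; longest is 45.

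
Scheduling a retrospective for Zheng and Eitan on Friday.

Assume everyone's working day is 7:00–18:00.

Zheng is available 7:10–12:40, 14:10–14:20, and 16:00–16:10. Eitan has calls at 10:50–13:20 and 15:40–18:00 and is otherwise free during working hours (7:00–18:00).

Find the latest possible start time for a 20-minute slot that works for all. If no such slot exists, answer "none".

10:30

Eitan free within 07:00–18:00: 07:00–10:50, 13:20–15:40.
Zheng ∩ Eitan: 07:10–10:50, 14:10–14:20.
Windows ≥ 20 min: 07:10–10:50.
Latest start in the last window 07:10–10:50 is 10:50 − 20 min = 10:30.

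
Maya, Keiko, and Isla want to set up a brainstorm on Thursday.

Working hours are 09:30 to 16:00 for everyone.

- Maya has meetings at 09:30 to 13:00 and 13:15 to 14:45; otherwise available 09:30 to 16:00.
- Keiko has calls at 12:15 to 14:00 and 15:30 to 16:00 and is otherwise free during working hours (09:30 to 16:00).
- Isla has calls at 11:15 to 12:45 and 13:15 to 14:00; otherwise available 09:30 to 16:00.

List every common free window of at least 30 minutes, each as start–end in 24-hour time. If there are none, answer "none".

14:45–15:30

Maya free within 09:30–16:00: 13:00–13:15, 14:45–16:00.
Keiko free within 09:30–16:00: 09:30–12:15, 14:00–15:30.
Isla free within 09:30–16:00: 09:30–11:15, 12:45–13:15, 14:00–16:00.
Maya ∩ Keiko: 14:45–15:30.
Maya ∩ Keiko ∩ Isla: 14:45–15:30.
Windows ≥ 30 min: 14:45–15:30.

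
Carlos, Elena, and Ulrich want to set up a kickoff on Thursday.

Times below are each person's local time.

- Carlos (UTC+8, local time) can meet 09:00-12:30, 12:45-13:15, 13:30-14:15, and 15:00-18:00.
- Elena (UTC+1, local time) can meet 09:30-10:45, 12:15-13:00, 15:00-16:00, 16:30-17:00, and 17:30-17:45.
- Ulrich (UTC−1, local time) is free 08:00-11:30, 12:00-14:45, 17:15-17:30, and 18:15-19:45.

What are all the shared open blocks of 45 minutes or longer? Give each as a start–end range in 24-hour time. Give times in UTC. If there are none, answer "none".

Carlos → UTC: 01:00–04:30, 04:45–05:15, 05:30–06:15, 07:00–10:00.
Elena → UTC: 08:30–09:45, 11:15–12:00, 14:00–15:00, 15:30–16:00, 16:30–16:45.
Ulrich → UTC: 09:00–12:30, 13:00–15:45, 18:15–18:30, 19:15–20:45.
Carlos ∩ Elena: 08:30–09:45.
Carlos ∩ Elena ∩ Ulrich: 09:00–09:45.
Windows ≥ 45 min: 09:00–09:45.

09:00–09:45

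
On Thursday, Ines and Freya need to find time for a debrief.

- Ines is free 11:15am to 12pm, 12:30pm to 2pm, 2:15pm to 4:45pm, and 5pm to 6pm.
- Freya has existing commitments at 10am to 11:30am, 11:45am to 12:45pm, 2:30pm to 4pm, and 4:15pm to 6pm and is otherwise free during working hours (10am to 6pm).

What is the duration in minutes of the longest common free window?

Freya free within 10:00–18:00: 11:30–11:45, 12:45–14:30, 16:00–16:15.
Ines ∩ Freya: 11:30–11:45, 12:45–14:00, 14:15–14:30, 16:00–16:15.
Common window lengths: 15, 75, 15, 15 min; longest is 75.

75 minutes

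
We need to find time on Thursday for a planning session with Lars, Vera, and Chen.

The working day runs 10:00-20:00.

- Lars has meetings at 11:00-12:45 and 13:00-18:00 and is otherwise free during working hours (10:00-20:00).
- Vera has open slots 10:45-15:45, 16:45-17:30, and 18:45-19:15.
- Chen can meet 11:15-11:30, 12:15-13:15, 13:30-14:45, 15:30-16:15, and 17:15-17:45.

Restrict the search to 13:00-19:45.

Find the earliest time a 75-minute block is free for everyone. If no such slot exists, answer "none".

none

Lars free within 10:00–20:00: 10:00–11:00, 12:45–13:00, 18:00–20:00.
Lars ∩ Vera: 10:45–11:00, 12:45–13:00, 18:45–19:15.
Lars ∩ Vera ∩ Chen: 12:45–13:00.
Restricted to 13:00–19:45: (none).
Windows ≥ 75 min: (none).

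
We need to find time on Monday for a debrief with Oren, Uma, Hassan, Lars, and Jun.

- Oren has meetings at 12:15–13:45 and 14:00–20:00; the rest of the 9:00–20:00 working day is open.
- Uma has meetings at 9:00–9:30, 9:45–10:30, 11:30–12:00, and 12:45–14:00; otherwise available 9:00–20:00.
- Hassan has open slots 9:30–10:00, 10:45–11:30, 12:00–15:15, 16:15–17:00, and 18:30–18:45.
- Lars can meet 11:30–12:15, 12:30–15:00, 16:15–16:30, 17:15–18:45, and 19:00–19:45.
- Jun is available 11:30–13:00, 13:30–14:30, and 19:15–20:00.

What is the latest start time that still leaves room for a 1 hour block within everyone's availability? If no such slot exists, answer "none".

none

Oren free within 09:00–20:00: 09:00–12:15, 13:45–14:00.
Uma free within 09:00–20:00: 09:30–09:45, 10:30–11:30, 12:00–12:45, 14:00–20:00.
Oren ∩ Uma: 09:30–09:45, 10:30–11:30, 12:00–12:15.
Oren ∩ Uma ∩ Hassan: 09:30–09:45, 10:45–11:30, 12:00–12:15.
Oren ∩ Uma ∩ Hassan ∩ Lars: 12:00–12:15.
Oren ∩ Uma ∩ Hassan ∩ Lars ∩ Jun: 12:00–12:15.
Windows ≥ 60 min: (none).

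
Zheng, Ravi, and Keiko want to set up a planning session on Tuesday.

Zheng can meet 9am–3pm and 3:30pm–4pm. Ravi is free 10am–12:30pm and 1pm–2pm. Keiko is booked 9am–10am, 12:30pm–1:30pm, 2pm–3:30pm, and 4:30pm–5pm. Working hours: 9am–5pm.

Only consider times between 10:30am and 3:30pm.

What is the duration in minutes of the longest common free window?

Keiko free within 09:00–17:00: 10:00–12:30, 13:30–14:00, 15:30–16:30.
Zheng ∩ Ravi: 10:00–12:30, 13:00–14:00.
Zheng ∩ Ravi ∩ Keiko: 10:00–12:30, 13:30–14:00.
Restricted to 10:30–15:30: 10:30–12:30, 13:30–14:00.
Common window lengths: 120, 30 min; longest is 120.

120 minutes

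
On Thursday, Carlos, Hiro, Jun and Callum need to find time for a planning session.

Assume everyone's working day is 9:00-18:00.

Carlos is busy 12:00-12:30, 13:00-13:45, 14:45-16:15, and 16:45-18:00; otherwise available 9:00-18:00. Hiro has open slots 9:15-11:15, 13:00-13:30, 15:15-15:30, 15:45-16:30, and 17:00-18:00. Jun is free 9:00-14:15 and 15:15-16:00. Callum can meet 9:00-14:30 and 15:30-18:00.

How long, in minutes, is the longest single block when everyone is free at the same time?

120 minutes

Carlos free within 09:00–18:00: 09:00–12:00, 12:30–13:00, 13:45–14:45, 16:15–16:45.
Carlos ∩ Hiro: 09:15–11:15, 16:15–16:30.
Carlos ∩ Hiro ∩ Jun: 09:15–11:15.
Carlos ∩ Hiro ∩ Jun ∩ Callum: 09:15–11:15.
Single common window of 120 minutes.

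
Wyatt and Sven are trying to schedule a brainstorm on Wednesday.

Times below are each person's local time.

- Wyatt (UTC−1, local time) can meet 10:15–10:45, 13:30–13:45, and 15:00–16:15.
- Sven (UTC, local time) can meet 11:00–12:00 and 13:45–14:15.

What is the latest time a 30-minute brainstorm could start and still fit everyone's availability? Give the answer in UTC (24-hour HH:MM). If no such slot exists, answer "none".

Wyatt → UTC: 11:15–11:45, 14:30–14:45, 16:00–17:15.
Sven → UTC: 11:00–12:00, 13:45–14:15.
Wyatt ∩ Sven: 11:15–11:45.
Windows ≥ 30 min: 11:15–11:45.
Latest start in the last window 11:15–11:45 is 11:45 − 30 min = 11:15.

11:15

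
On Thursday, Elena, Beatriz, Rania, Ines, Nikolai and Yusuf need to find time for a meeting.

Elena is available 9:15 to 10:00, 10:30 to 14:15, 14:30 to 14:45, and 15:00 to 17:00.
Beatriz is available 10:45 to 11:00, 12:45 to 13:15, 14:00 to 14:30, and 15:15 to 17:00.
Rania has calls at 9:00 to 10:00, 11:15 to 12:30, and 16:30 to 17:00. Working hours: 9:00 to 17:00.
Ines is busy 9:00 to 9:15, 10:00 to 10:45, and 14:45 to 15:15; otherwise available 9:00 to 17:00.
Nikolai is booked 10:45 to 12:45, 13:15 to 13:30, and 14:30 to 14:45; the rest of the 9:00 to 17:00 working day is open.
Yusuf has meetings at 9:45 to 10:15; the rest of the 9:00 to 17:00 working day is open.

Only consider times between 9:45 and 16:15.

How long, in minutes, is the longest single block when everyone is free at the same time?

60 minutes

Rania free within 09:00–17:00: 10:00–11:15, 12:30–16:30.
Ines free within 09:00–17:00: 09:15–10:00, 10:45–14:45, 15:15–17:00.
Nikolai free within 09:00–17:00: 09:00–10:45, 12:45–13:15, 13:30–14:30, 14:45–17:00.
Yusuf free within 09:00–17:00: 09:00–09:45, 10:15–17:00.
Elena ∩ Beatriz: 10:45–11:00, 12:45–13:15, 14:00–14:15, 15:15–17:00.
Elena ∩ Beatriz ∩ Rania: 10:45–11:00, 12:45–13:15, 14:00–14:15, 15:15–16:30.
Elena ∩ Beatriz ∩ Rania ∩ Ines: 10:45–11:00, 12:45–13:15, 14:00–14:15, 15:15–16:30.
Elena ∩ Beatriz ∩ Rania ∩ Ines ∩ Nikolai: 12:45–13:15, 14:00–14:15, 15:15–16:30.
Elena ∩ Beatriz ∩ Rania ∩ Ines ∩ Nikolai ∩ Yusuf: 12:45–13:15, 14:00–14:15, 15:15–16:30.
Restricted to 09:45–16:15: 12:45–13:15, 14:00–14:15, 15:15–16:15.
Common window lengths: 30, 15, 60 min; longest is 60.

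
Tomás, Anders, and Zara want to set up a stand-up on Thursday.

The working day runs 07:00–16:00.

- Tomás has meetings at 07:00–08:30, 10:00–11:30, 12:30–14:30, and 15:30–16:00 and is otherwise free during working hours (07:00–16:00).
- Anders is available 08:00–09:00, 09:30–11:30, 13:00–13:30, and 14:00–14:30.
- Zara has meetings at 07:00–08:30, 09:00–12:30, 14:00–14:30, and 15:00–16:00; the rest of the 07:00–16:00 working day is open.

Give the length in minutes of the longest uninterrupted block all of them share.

30 minutes

Tomás free within 07:00–16:00: 08:30–10:00, 11:30–12:30, 14:30–15:30.
Zara free within 07:00–16:00: 08:30–09:00, 12:30–14:00, 14:30–15:00.
Tomás ∩ Anders: 08:30–09:00, 09:30–10:00.
Tomás ∩ Anders ∩ Zara: 08:30–09:00.
Single common window of 30 minutes.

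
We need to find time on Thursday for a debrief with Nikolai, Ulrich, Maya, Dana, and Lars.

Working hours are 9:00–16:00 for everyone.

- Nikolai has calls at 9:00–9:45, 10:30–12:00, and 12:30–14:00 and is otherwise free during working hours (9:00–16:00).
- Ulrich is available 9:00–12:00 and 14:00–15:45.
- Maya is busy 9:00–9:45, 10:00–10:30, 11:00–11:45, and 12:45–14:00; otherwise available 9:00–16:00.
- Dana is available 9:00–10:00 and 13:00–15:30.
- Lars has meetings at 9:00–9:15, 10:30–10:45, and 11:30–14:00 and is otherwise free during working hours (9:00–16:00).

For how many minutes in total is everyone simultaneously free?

105 minutes

Nikolai free within 09:00–16:00: 09:45–10:30, 12:00–12:30, 14:00–16:00.
Maya free within 09:00–16:00: 09:45–10:00, 10:30–11:00, 11:45–12:45, 14:00–16:00.
Lars free within 09:00–16:00: 09:15–10:30, 10:45–11:30, 14:00–16:00.
Nikolai ∩ Ulrich: 09:45–10:30, 14:00–15:45.
Nikolai ∩ Ulrich ∩ Maya: 09:45–10:00, 14:00–15:45.
Nikolai ∩ Ulrich ∩ Maya ∩ Dana: 09:45–10:00, 14:00–15:30.
Nikolai ∩ Ulrich ∩ Maya ∩ Dana ∩ Lars: 09:45–10:00, 14:00–15:30.
Total common minutes: 15 + 90 = 105.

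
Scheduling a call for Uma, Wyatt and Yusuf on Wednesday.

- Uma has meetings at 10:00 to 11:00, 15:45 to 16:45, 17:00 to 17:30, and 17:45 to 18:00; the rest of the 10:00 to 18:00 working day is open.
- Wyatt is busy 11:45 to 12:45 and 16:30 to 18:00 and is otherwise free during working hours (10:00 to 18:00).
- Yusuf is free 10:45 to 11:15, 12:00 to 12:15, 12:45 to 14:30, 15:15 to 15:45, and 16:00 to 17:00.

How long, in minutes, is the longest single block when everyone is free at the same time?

Uma free within 10:00–18:00: 11:00–15:45, 16:45–17:00, 17:30–17:45.
Wyatt free within 10:00–18:00: 10:00–11:45, 12:45–16:30.
Uma ∩ Wyatt: 11:00–11:45, 12:45–15:45.
Uma ∩ Wyatt ∩ Yusuf: 11:00–11:15, 12:45–14:30, 15:15–15:45.
Common window lengths: 15, 105, 30 min; longest is 105.

105 minutes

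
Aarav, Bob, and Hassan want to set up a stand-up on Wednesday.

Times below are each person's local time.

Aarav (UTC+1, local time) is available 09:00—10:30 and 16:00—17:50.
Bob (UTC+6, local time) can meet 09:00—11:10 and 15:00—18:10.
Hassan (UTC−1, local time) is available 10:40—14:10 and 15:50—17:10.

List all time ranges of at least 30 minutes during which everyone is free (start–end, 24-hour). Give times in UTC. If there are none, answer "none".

none

Aarav → UTC: 08:00–09:30, 15:00–16:50.
Bob → UTC: 03:00–05:10, 09:00–12:10.
Hassan → UTC: 11:40–15:10, 16:50–18:10.
Aarav ∩ Bob: 09:00–09:30.
Aarav ∩ Bob ∩ Hassan: (none).
Windows ≥ 30 min: (none).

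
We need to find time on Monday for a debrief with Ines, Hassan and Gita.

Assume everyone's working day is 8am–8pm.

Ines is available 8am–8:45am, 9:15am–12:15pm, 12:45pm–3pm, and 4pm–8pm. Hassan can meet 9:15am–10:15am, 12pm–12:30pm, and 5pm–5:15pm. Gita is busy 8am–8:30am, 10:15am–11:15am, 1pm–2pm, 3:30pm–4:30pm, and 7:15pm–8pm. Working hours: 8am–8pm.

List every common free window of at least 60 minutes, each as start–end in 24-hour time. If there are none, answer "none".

Gita free within 08:00–20:00: 08:30–10:15, 11:15–13:00, 14:00–15:30, 16:30–19:15.
Ines ∩ Hassan: 09:15–10:15, 12:00–12:15, 17:00–17:15.
Ines ∩ Hassan ∩ Gita: 09:15–10:15, 12:00–12:15, 17:00–17:15.
Windows ≥ 60 min: 09:15–10:15.

09:15–10:15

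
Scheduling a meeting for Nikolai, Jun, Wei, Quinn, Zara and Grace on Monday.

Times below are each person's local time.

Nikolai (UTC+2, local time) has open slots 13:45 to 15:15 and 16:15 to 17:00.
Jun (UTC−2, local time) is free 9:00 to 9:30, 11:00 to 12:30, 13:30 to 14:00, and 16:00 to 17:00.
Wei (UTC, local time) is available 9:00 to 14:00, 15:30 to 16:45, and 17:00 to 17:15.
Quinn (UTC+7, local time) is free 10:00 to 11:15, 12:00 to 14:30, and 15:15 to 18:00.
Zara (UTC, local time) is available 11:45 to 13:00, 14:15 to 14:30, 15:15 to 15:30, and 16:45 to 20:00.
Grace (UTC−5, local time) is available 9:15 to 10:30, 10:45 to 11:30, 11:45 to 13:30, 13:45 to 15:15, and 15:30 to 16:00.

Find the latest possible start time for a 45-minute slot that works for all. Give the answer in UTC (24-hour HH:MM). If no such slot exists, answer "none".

Nikolai → UTC: 11:45–13:15, 14:15–15:00.
Jun → UTC: 11:00–11:30, 13:00–14:30, 15:30–16:00, 18:00–19:00.
Wei → UTC: 09:00–14:00, 15:30–16:45, 17:00–17:15.
Quinn → UTC: 03:00–04:15, 05:00–07:30, 08:15–11:00.
Zara → UTC: 11:45–13:00, 14:15–14:30, 15:15–15:30, 16:45–20:00.
Grace → UTC: 14:15–15:30, 15:45–16:30, 16:45–18:30, 18:45–20:15, 20:30–21:00.
Nikolai ∩ Jun: 13:00–13:15, 14:15–14:30.
Nikolai ∩ Jun ∩ Wei: 13:00–13:15.
Nikolai ∩ Jun ∩ Wei ∩ Quinn: (none).
Nikolai ∩ Jun ∩ Wei ∩ Quinn ∩ Zara: (none).
Nikolai ∩ Jun ∩ Wei ∩ Quinn ∩ Zara ∩ Grace: (none).
Windows ≥ 45 min: (none).

none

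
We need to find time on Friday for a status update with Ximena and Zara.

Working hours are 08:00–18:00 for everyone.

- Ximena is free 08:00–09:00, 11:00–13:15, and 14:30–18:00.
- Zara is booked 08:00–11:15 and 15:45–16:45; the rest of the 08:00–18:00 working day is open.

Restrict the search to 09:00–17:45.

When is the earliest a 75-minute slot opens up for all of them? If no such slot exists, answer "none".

Zara free within 08:00–18:00: 11:15–15:45, 16:45–18:00.
Ximena ∩ Zara: 11:15–13:15, 14:30–15:45, 16:45–18:00.
Restricted to 09:00–17:45: 11:15–13:15, 14:30–15:45, 16:45–17:45.
Windows ≥ 75 min: 11:15–13:15, 14:30–15:45.
Earliest such window starts at 11:15.

11:15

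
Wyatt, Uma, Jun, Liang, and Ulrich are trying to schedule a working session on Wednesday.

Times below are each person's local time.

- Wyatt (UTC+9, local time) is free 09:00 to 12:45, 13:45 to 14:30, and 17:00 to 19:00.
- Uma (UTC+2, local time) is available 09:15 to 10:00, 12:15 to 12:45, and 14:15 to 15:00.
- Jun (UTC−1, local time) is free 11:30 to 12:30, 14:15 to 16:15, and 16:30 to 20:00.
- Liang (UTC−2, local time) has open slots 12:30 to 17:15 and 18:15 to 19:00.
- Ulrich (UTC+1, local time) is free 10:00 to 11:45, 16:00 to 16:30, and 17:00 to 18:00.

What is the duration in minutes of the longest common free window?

0 minutes

Wyatt → UTC: 00:00–03:45, 04:45–05:30, 08:00–10:00.
Uma → UTC: 07:15–08:00, 10:15–10:45, 12:15–13:00.
Jun → UTC: 12:30–13:30, 15:15–17:15, 17:30–21:00.
Liang → UTC: 14:30–19:15, 20:15–21:00.
Ulrich → UTC: 09:00–10:45, 15:00–15:30, 16:00–17:00.
Wyatt ∩ Uma: (none).
Wyatt ∩ Uma ∩ Jun: (none).
Wyatt ∩ Uma ∩ Jun ∩ Liang: (none).
Wyatt ∩ Uma ∩ Jun ∩ Liang ∩ Ulrich: (none).
No common window.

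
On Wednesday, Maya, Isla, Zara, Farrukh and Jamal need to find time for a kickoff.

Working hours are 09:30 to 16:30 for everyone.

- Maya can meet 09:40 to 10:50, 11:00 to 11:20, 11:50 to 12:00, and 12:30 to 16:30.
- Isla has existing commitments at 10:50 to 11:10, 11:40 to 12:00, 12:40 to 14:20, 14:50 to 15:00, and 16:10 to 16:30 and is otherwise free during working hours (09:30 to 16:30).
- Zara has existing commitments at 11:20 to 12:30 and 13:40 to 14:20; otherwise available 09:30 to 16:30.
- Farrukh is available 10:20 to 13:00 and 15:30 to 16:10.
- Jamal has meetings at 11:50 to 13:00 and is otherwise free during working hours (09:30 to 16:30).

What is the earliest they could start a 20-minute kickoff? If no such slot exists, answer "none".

10:20

Isla free within 09:30–16:30: 09:30–10:50, 11:10–11:40, 12:00–12:40, 14:20–14:50, 15:00–16:10.
Zara free within 09:30–16:30: 09:30–11:20, 12:30–13:40, 14:20–16:30.
Jamal free within 09:30–16:30: 09:30–11:50, 13:00–16:30.
Maya ∩ Isla: 09:40–10:50, 11:10–11:20, 12:30–12:40, 14:20–14:50, 15:00–16:10.
Maya ∩ Isla ∩ Zara: 09:40–10:50, 11:10–11:20, 12:30–12:40, 14:20–14:50, 15:00–16:10.
Maya ∩ Isla ∩ Zara ∩ Farrukh: 10:20–10:50, 11:10–11:20, 12:30–12:40, 15:30–16:10.
Maya ∩ Isla ∩ Zara ∩ Farrukh ∩ Jamal: 10:20–10:50, 11:10–11:20, 15:30–16:10.
Windows ≥ 20 min: 10:20–10:50, 15:30–16:10.
Earliest such window starts at 10:20.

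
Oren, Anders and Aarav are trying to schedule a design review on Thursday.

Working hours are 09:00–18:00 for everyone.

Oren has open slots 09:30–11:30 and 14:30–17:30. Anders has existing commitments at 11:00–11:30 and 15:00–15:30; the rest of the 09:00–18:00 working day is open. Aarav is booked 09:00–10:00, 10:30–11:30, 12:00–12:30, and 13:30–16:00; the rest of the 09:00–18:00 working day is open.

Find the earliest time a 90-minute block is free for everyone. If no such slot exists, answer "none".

Anders free within 09:00–18:00: 09:00–11:00, 11:30–15:00, 15:30–18:00.
Aarav free within 09:00–18:00: 10:00–10:30, 11:30–12:00, 12:30–13:30, 16:00–18:00.
Oren ∩ Anders: 09:30–11:00, 14:30–15:00, 15:30–17:30.
Oren ∩ Anders ∩ Aarav: 10:00–10:30, 16:00–17:30.
Windows ≥ 90 min: 16:00–17:30.
Earliest such window starts at 16:00.

16:00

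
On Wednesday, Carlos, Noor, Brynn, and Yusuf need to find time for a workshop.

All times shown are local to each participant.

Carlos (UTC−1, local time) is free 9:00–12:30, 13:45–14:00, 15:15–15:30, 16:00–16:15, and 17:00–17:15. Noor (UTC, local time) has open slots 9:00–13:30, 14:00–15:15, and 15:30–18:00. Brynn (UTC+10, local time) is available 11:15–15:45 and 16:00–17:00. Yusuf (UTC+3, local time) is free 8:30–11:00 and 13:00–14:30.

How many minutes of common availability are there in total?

Carlos → UTC: 10:00–13:30, 14:45–15:00, 16:15–16:30, 17:00–17:15, 18:00–18:15.
Noor → UTC: 09:00–13:30, 14:00–15:15, 15:30–18:00.
Brynn → UTC: 01:15–05:45, 06:00–07:00.
Yusuf → UTC: 05:30–08:00, 10:00–11:30.
Carlos ∩ Noor: 10:00–13:30, 14:45–15:00, 16:15–16:30, 17:00–17:15.
Carlos ∩ Noor ∩ Brynn: (none).
Carlos ∩ Noor ∩ Brynn ∩ Yusuf: (none).
Total common minutes: 0.

0 minutes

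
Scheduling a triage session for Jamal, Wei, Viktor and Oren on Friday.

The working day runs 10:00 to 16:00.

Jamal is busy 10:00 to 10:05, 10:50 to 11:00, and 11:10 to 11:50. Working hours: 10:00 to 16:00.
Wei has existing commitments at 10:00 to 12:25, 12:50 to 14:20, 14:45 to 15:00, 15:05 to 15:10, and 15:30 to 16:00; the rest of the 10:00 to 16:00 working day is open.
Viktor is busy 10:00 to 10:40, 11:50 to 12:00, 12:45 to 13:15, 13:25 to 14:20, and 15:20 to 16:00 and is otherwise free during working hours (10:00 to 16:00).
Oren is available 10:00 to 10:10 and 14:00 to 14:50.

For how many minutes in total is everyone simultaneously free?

25 minutes

Jamal free within 10:00–16:00: 10:05–10:50, 11:00–11:10, 11:50–16:00.
Wei free within 10:00–16:00: 12:25–12:50, 14:20–14:45, 15:00–15:05, 15:10–15:30.
Viktor free within 10:00–16:00: 10:40–11:50, 12:00–12:45, 13:15–13:25, 14:20–15:20.
Jamal ∩ Wei: 12:25–12:50, 14:20–14:45, 15:00–15:05, 15:10–15:30.
Jamal ∩ Wei ∩ Viktor: 12:25–12:45, 14:20–14:45, 15:00–15:05, 15:10–15:20.
Jamal ∩ Wei ∩ Viktor ∩ Oren: 14:20–14:45.
Total common minutes: 25.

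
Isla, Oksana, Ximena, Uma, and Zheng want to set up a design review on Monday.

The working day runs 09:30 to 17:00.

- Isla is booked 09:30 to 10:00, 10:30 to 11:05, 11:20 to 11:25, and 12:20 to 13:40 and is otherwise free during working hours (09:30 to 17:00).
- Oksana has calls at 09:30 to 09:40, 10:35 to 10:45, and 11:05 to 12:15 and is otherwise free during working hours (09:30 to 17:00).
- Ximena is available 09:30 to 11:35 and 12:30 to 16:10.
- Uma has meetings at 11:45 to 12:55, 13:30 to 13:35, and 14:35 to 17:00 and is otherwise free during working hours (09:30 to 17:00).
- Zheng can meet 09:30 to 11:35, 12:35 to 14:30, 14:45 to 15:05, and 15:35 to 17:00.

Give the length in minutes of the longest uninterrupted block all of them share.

50 minutes

Isla free within 09:30–17:00: 10:00–10:30, 11:05–11:20, 11:25–12:20, 13:40–17:00.
Oksana free within 09:30–17:00: 09:40–10:35, 10:45–11:05, 12:15–17:00.
Uma free within 09:30–17:00: 09:30–11:45, 12:55–13:30, 13:35–14:35.
Isla ∩ Oksana: 10:00–10:30, 12:15–12:20, 13:40–17:00.
Isla ∩ Oksana ∩ Ximena: 10:00–10:30, 13:40–16:10.
Isla ∩ Oksana ∩ Ximena ∩ Uma: 10:00–10:30, 13:40–14:35.
Isla ∩ Oksana ∩ Ximena ∩ Uma ∩ Zheng: 10:00–10:30, 13:40–14:30.
Common window lengths: 30, 50 min; longest is 50.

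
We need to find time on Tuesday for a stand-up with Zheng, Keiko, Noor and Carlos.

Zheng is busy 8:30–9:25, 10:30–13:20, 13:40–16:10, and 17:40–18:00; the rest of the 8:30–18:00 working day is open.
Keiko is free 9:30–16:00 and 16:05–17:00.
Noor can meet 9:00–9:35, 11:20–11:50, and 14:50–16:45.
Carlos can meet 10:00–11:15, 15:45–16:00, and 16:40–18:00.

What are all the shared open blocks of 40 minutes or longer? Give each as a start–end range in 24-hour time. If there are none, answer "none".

none

Zheng free within 08:30–18:00: 09:25–10:30, 13:20–13:40, 16:10–17:40.
Zheng ∩ Keiko: 09:30–10:30, 13:20–13:40, 16:10–17:00.
Zheng ∩ Keiko ∩ Noor: 09:30–09:35, 16:10–16:45.
Zheng ∩ Keiko ∩ Noor ∩ Carlos: 16:40–16:45.
Windows ≥ 40 min: (none).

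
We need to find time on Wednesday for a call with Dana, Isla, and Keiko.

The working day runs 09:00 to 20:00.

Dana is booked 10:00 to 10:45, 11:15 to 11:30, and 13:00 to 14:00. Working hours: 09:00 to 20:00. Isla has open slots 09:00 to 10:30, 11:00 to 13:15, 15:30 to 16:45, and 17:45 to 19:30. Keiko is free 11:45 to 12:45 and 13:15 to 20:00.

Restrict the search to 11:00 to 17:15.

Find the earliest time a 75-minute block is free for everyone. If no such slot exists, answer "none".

Dana free within 09:00–20:00: 09:00–10:00, 10:45–11:15, 11:30–13:00, 14:00–20:00.
Dana ∩ Isla: 09:00–10:00, 11:00–11:15, 11:30–13:00, 15:30–16:45, 17:45–19:30.
Dana ∩ Isla ∩ Keiko: 11:45–12:45, 15:30–16:45, 17:45–19:30.
Restricted to 11:00–17:15: 11:45–12:45, 15:30–16:45.
Windows ≥ 75 min: 15:30–16:45.
Earliest such window starts at 15:30.

15:30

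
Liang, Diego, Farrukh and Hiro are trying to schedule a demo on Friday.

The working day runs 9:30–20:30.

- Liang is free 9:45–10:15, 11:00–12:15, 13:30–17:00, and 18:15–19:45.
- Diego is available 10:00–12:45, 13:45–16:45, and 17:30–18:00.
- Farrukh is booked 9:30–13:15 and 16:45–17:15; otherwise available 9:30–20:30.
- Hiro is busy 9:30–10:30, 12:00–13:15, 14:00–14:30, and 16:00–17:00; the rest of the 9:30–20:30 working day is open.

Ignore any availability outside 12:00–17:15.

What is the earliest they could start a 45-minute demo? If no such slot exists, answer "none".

Farrukh free within 09:30–20:30: 13:15–16:45, 17:15–20:30.
Hiro free within 09:30–20:30: 10:30–12:00, 13:15–14:00, 14:30–16:00, 17:00–20:30.
Liang ∩ Diego: 10:00–10:15, 11:00–12:15, 13:45–16:45.
Liang ∩ Diego ∩ Farrukh: 13:45–16:45.
Liang ∩ Diego ∩ Farrukh ∩ Hiro: 13:45–14:00, 14:30–16:00.
Restricted to 12:00–17:15: 13:45–14:00, 14:30–16:00.
Windows ≥ 45 min: 14:30–16:00.
Earliest such window starts at 14:30.

14:30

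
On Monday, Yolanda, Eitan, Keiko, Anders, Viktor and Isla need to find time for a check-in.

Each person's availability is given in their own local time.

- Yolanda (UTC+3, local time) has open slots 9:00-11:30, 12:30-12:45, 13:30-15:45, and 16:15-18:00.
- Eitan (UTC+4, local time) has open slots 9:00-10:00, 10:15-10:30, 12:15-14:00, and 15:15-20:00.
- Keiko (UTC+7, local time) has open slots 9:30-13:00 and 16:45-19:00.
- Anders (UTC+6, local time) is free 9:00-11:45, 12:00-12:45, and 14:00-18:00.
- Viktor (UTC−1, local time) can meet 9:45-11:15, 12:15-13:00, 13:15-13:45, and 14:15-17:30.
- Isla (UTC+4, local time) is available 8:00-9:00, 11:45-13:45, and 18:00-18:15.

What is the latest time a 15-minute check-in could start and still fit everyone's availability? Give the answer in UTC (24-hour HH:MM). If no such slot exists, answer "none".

Yolanda → UTC: 06:00–08:30, 09:30–09:45, 10:30–12:45, 13:15–15:00.
Eitan → UTC: 05:00–06:00, 06:15–06:30, 08:15–10:00, 11:15–16:00.
Keiko → UTC: 02:30–06:00, 09:45–12:00.
Anders → UTC: 03:00–05:45, 06:00–06:45, 08:00–12:00.
Viktor → UTC: 10:45–12:15, 13:15–14:00, 14:15–14:45, 15:15–18:30.
Isla → UTC: 04:00–05:00, 07:45–09:45, 14:00–14:15.
Yolanda ∩ Eitan: 06:15–06:30, 08:15–08:30, 09:30–09:45, 11:15–12:45, 13:15–15:00.
Yolanda ∩ Eitan ∩ Keiko: 11:15–12:00.
Yolanda ∩ Eitan ∩ Keiko ∩ Anders: 11:15–12:00.
Yolanda ∩ Eitan ∩ Keiko ∩ Anders ∩ Viktor: 11:15–12:00.
Yolanda ∩ Eitan ∩ Keiko ∩ Anders ∩ Viktor ∩ Isla: (none).
Windows ≥ 15 min: (none).

none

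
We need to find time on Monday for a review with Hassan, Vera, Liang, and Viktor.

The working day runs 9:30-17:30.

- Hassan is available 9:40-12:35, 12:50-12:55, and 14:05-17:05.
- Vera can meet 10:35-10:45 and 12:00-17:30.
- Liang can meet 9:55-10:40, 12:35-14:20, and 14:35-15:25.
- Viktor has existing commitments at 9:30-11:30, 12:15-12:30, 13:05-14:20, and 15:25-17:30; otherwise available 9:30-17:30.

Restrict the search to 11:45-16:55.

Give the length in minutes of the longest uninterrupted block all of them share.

Viktor free within 09:30–17:30: 11:30–12:15, 12:30–13:05, 14:20–15:25.
Hassan ∩ Vera: 10:35–10:45, 12:00–12:35, 12:50–12:55, 14:05–17:05.
Hassan ∩ Vera ∩ Liang: 10:35–10:40, 12:50–12:55, 14:05–14:20, 14:35–15:25.
Hassan ∩ Vera ∩ Liang ∩ Viktor: 12:50–12:55, 14:35–15:25.
Restricted to 11:45–16:55: 12:50–12:55, 14:35–15:25.
Common window lengths: 5, 50 min; longest is 50.

50 minutes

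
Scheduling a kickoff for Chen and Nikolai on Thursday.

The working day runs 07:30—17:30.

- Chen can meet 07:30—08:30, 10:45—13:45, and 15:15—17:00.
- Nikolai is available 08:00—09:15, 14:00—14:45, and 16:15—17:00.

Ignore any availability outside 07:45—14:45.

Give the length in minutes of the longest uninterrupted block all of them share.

30 minutes

Chen ∩ Nikolai: 08:00–08:30, 16:15–17:00.
Restricted to 07:45–14:45: 08:00–08:30.
Single common window of 30 minutes.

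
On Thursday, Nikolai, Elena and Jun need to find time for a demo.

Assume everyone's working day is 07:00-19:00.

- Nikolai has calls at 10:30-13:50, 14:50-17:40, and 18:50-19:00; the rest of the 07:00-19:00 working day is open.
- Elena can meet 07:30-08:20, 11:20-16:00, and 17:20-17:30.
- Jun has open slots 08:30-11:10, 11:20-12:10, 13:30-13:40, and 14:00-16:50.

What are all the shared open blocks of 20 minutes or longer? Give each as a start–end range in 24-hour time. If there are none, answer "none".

14:00–14:50

Nikolai free within 07:00–19:00: 07:00–10:30, 13:50–14:50, 17:40–18:50.
Nikolai ∩ Elena: 07:30–08:20, 13:50–14:50.
Nikolai ∩ Elena ∩ Jun: 14:00–14:50.
Windows ≥ 20 min: 14:00–14:50.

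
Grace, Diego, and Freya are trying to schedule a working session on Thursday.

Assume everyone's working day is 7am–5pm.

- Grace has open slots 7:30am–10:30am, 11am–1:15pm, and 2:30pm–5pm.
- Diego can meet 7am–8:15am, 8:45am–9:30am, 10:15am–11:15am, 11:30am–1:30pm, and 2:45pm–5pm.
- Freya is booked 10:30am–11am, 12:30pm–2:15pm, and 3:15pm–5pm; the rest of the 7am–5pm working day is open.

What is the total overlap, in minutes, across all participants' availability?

210 minutes

Freya free within 07:00–17:00: 07:00–10:30, 11:00–12:30, 14:15–15:15.
Grace ∩ Diego: 07:30–08:15, 08:45–09:30, 10:15–10:30, 11:00–11:15, 11:30–13:15, 14:45–17:00.
Grace ∩ Diego ∩ Freya: 07:30–08:15, 08:45–09:30, 10:15–10:30, 11:00–11:15, 11:30–12:30, 14:45–15:15.
Total common minutes: 45 + 45 + 15 + 15 + 60 + 30 = 210.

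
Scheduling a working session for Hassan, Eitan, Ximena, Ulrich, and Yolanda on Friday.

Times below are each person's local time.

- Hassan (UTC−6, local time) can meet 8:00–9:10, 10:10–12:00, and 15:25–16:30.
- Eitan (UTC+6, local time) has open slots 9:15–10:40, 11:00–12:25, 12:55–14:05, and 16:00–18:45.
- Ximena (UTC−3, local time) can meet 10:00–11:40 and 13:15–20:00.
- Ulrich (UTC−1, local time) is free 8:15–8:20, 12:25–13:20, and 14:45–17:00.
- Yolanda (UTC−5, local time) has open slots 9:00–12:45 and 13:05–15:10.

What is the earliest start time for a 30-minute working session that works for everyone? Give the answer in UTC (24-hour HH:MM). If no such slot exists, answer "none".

none

Hassan → UTC: 14:00–15:10, 16:10–18:00, 21:25–22:30.
Eitan → UTC: 03:15–04:40, 05:00–06:25, 06:55–08:05, 10:00–12:45.
Ximena → UTC: 13:00–14:40, 16:15–23:00.
Ulrich → UTC: 09:15–09:20, 13:25–14:20, 15:45–18:00.
Yolanda → UTC: 14:00–17:45, 18:05–20:10.
Hassan ∩ Eitan: (none).
Hassan ∩ Eitan ∩ Ximena: (none).
Hassan ∩ Eitan ∩ Ximena ∩ Ulrich: (none).
Hassan ∩ Eitan ∩ Ximena ∩ Ulrich ∩ Yolanda: (none).
Windows ≥ 30 min: (none).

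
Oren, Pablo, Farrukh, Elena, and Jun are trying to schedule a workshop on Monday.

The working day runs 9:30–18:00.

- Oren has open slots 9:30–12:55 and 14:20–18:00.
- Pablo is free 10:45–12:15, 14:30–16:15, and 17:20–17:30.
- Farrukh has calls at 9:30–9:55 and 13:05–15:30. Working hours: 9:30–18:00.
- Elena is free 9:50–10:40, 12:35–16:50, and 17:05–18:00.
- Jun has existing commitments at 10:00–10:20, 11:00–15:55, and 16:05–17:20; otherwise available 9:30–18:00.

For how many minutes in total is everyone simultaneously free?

Farrukh free within 09:30–18:00: 09:55–13:05, 15:30–18:00.
Jun free within 09:30–18:00: 09:30–10:00, 10:20–11:00, 15:55–16:05, 17:20–18:00.
Oren ∩ Pablo: 10:45–12:15, 14:30–16:15, 17:20–17:30.
Oren ∩ Pablo ∩ Farrukh: 10:45–12:15, 15:30–16:15, 17:20–17:30.
Oren ∩ Pablo ∩ Farrukh ∩ Elena: 15:30–16:15, 17:20–17:30.
Oren ∩ Pablo ∩ Farrukh ∩ Elena ∩ Jun: 15:55–16:05, 17:20–17:30.
Total common minutes: 10 + 10 = 20.

20 minutes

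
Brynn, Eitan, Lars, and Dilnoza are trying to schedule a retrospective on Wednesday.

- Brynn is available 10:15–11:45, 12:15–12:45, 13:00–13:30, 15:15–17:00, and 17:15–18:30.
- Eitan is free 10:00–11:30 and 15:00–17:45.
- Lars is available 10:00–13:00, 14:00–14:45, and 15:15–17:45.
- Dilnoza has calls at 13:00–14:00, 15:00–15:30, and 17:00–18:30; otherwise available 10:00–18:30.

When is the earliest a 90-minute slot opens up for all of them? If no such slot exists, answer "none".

Dilnoza free within 10:00–18:30: 10:00–13:00, 14:00–15:00, 15:30–17:00.
Brynn ∩ Eitan: 10:15–11:30, 15:15–17:00, 17:15–17:45.
Brynn ∩ Eitan ∩ Lars: 10:15–11:30, 15:15–17:00, 17:15–17:45.
Brynn ∩ Eitan ∩ Lars ∩ Dilnoza: 10:15–11:30, 15:30–17:00.
Windows ≥ 90 min: 15:30–17:00.
Earliest such window starts at 15:30.

15:30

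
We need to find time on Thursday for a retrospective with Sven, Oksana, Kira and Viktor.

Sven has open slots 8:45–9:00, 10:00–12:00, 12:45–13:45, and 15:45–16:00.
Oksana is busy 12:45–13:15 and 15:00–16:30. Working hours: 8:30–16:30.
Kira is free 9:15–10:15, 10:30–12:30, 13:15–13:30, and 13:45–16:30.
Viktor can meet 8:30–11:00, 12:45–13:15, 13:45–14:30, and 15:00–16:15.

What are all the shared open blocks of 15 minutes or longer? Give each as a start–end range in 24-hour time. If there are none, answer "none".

10:00–10:15, 10:30–11:00

Oksana free within 08:30–16:30: 08:30–12:45, 13:15–15:00.
Sven ∩ Oksana: 08:45–09:00, 10:00–12:00, 13:15–13:45.
Sven ∩ Oksana ∩ Kira: 10:00–10:15, 10:30–12:00, 13:15–13:30.
Sven ∩ Oksana ∩ Kira ∩ Viktor: 10:00–10:15, 10:30–11:00.
Windows ≥ 15 min: 10:00–10:15, 10:30–11:00.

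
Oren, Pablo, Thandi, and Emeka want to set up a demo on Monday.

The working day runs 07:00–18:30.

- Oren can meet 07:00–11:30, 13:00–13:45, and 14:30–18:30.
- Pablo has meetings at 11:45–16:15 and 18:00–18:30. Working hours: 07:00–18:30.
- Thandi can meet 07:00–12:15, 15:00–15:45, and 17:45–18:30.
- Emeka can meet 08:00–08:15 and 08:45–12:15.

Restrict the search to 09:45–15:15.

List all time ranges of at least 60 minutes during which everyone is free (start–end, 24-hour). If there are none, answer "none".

Pablo free within 07:00–18:30: 07:00–11:45, 16:15–18:00.
Oren ∩ Pablo: 07:00–11:30, 16:15–18:00.
Oren ∩ Pablo ∩ Thandi: 07:00–11:30, 17:45–18:00.
Oren ∩ Pablo ∩ Thandi ∩ Emeka: 08:00–08:15, 08:45–11:30.
Restricted to 09:45–15:15: 09:45–11:30.
Windows ≥ 60 min: 09:45–11:30.

09:45–11:30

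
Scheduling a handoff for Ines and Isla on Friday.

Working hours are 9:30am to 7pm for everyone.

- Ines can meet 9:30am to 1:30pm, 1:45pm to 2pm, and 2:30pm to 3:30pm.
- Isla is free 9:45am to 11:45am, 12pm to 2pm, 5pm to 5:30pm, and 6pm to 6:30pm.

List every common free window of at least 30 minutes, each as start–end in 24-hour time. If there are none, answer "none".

09:45–11:45, 12:00–13:30

Ines ∩ Isla: 09:45–11:45, 12:00–13:30, 13:45–14:00.
Windows ≥ 30 min: 09:45–11:45, 12:00–13:30.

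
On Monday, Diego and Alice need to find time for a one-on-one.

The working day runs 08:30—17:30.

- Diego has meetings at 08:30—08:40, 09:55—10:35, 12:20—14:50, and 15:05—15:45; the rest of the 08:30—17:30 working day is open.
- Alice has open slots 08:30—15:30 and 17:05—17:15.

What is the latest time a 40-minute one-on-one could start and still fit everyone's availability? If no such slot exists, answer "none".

11:40

Diego free within 08:30–17:30: 08:40–09:55, 10:35–12:20, 14:50–15:05, 15:45–17:30.
Diego ∩ Alice: 08:40–09:55, 10:35–12:20, 14:50–15:05, 17:05–17:15.
Windows ≥ 40 min: 08:40–09:55, 10:35–12:20.
Latest start in the last window 10:35–12:20 is 12:20 − 40 min = 11:40.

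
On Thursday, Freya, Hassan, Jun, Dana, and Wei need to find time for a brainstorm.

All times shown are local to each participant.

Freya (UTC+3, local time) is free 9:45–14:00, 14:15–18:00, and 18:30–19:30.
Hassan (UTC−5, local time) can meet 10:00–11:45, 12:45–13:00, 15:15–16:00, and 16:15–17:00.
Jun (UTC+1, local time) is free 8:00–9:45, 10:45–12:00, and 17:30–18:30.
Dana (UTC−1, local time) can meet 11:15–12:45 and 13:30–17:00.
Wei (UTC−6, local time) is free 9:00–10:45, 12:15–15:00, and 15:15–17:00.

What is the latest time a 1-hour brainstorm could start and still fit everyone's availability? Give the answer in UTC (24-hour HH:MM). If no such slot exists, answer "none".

none

Freya → UTC: 06:45–11:00, 11:15–15:00, 15:30–16:30.
Hassan → UTC: 15:00–16:45, 17:45–18:00, 20:15–21:00, 21:15–22:00.
Jun → UTC: 07:00–08:45, 09:45–11:00, 16:30–17:30.
Dana → UTC: 12:15–13:45, 14:30–18:00.
Wei → UTC: 15:00–16:45, 18:15–21:00, 21:15–23:00.
Freya ∩ Hassan: 15:30–16:30.
Freya ∩ Hassan ∩ Jun: (none).
Freya ∩ Hassan ∩ Jun ∩ Dana: (none).
Freya ∩ Hassan ∩ Jun ∩ Dana ∩ Wei: (none).
Windows ≥ 60 min: (none).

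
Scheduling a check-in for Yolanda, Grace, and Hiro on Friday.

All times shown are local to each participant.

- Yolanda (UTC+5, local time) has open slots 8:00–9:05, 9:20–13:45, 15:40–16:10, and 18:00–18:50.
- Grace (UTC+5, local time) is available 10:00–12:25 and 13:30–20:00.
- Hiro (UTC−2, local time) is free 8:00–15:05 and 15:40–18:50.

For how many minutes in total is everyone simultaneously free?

Yolanda → UTC: 03:00–04:05, 04:20–08:45, 10:40–11:10, 13:00–13:50.
Grace → UTC: 05:00–07:25, 08:30–15:00.
Hiro → UTC: 10:00–17:05, 17:40–20:50.
Yolanda ∩ Grace: 05:00–07:25, 08:30–08:45, 10:40–11:10, 13:00–13:50.
Yolanda ∩ Grace ∩ Hiro: 10:40–11:10, 13:00–13:50.
Total common minutes: 30 + 50 = 80.

80 minutes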